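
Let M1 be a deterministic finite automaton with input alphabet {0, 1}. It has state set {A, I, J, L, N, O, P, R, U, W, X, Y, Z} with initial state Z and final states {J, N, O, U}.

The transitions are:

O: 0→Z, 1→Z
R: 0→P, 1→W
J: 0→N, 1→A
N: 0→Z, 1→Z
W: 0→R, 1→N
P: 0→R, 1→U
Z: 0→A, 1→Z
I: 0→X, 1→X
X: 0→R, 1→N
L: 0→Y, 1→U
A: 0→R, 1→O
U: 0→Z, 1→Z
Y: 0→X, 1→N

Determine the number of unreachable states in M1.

No path from Z leads to I, J, L, X, Y; the other 8 states are all reachable.

5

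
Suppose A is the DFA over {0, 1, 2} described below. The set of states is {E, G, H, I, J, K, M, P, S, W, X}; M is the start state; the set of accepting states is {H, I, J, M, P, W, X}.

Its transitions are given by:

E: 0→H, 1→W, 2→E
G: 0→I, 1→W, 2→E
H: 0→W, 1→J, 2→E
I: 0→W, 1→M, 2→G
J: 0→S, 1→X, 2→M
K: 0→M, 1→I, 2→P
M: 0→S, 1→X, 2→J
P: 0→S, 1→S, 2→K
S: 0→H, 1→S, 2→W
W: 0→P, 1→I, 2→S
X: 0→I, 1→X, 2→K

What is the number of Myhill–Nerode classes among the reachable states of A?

8

Every state is reachable, so we keep all 11.
P0 = {H,I,J,M,P,W,X} | {E,G,K,S}.
Refine {H,I,J,M,P,W,X} on symbol 0: members go to different blocks, giving {H,I,W,X} and {J,M,P}.
Refine {H,I,W,X} on symbol 0: members go to different blocks, giving {H,I,X} and {W}.
On input 0, block {H,I,X} splits into {H,I} and {X}.
On input 0, block {E,G,K,S} splits into {E,G,S} and {K}.
Split {E,G,S} by δ(·,1) → {E,G} and {S}.
Split {J,M,P} by δ(·,1) → {J,M} and {P}.
No further refinement is possible. Final partition (8 blocks): {H,I} | {E,G} | {J,M} | {W} | {X} | {K} | {S} | {P}.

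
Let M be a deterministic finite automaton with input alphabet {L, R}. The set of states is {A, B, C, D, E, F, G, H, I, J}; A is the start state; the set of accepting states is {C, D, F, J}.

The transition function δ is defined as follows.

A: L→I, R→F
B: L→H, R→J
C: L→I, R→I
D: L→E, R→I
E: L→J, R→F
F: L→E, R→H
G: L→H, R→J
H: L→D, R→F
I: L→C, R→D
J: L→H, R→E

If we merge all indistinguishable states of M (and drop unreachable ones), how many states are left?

3

First remove the unreachable states {B,G}; 8 states remain.
Initial partition by acceptance: {C,D,F,J} | {A,E,H,I}.
On input L, block {A,E,H,I} splits into {E,H,I} and {A}.
The partition is now stable with 3 blocks: {C,D,F,J} | {E,H,I} | {A}.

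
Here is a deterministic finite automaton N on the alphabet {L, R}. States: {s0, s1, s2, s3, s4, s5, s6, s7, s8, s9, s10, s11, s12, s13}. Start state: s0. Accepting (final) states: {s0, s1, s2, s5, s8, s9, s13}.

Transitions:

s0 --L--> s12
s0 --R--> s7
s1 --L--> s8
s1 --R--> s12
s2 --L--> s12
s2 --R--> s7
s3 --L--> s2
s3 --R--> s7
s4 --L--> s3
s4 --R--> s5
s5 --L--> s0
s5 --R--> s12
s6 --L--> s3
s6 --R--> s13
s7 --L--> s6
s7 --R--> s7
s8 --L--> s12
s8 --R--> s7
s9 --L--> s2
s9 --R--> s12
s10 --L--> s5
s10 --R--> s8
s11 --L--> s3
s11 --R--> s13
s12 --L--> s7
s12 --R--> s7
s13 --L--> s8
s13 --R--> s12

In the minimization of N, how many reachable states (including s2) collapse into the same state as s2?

Reachable states from the start: {s0,s2,s3,s6,s7,s8,s12,s13}. Unreachable: {s1,s4,s5,s9,s10,s11} — drop them.
Start with accepting vs non-accepting: {s0,s2,s8,s13} | {s3,s6,s7,s12}.
Split {s0,s2,s8,s13} by δ(·,L) → {s0,s2,s8} and {s13}.
Refine {s3,s6,s7,s12} on symbol L: members go to different blocks, giving {s6,s7,s12} and {s3}.
Refine {s6,s7,s12} on symbol L: members go to different blocks, giving {s7,s12} and {s6}.
Refine {s7,s12} on symbol L: members go to different blocks, giving {s7} and {s12}.
No further refinement is possible. Final partition (6 blocks): {s0,s2,s8} | {s7} | {s13} | {s3} | {s6} | {s12}.
State s2 belongs to the block {s0,s2,s8}, which has 3 states.

3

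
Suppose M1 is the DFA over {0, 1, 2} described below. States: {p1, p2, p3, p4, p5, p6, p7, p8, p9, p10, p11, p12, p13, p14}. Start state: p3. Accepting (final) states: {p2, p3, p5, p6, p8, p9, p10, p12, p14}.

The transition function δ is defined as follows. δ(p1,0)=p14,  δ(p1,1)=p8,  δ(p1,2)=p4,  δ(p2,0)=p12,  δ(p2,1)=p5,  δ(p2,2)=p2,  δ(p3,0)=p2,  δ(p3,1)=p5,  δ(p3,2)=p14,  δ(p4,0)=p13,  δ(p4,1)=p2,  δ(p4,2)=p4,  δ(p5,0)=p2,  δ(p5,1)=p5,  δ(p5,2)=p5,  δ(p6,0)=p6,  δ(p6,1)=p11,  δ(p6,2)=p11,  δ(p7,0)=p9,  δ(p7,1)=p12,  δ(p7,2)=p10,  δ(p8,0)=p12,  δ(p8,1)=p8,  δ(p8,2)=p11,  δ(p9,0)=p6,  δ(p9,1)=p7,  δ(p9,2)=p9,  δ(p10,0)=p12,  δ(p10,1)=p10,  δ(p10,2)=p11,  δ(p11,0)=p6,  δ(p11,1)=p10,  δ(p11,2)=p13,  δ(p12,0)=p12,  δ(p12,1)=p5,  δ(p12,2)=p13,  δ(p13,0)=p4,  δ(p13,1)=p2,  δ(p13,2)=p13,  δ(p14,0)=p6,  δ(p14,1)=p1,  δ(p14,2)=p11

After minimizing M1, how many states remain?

8

States {p7,p9} cannot be reached from the start state, so discard them.
P0 = {p2,p3,p5,p6,p8,p10,p12,p14} | {p1,p4,p11,p13}.
On input 1, block {p2,p3,p5,p6,p8,p10,p12,p14} splits into {p2,p3,p5,p8,p10,p12} and {p6,p14}.
On input 2, block {p2,p3,p5,p8,p10,p12} splits into {p8,p10,p12} and {p2,p5} and {p3}.
Split {p8,p10,p12} by δ(·,1) → {p8,p10} and {p12}.
On input 0, block {p1,p4,p11,p13} splits into {p1,p11} and {p4,p13}.
On input 0, block {p2,p5} splits into {p2} and {p5}.
Stable partition: {p8,p10} | {p1,p11} | {p6,p14} | {p2} | {p3} | {p12} | {p4,p13} | {p5} — 8 equivalence classes.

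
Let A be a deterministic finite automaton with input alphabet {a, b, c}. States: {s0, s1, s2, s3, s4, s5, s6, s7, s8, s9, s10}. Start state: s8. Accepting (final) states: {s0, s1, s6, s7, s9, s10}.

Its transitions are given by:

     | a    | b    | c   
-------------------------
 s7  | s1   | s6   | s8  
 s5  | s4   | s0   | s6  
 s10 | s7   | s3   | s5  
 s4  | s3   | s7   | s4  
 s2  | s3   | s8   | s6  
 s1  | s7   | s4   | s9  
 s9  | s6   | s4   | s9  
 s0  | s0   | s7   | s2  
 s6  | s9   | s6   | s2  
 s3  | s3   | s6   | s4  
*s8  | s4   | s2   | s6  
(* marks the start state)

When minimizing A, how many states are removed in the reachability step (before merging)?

3

No path from s8 leads to s0, s5, s10; the other 8 states are all reachable.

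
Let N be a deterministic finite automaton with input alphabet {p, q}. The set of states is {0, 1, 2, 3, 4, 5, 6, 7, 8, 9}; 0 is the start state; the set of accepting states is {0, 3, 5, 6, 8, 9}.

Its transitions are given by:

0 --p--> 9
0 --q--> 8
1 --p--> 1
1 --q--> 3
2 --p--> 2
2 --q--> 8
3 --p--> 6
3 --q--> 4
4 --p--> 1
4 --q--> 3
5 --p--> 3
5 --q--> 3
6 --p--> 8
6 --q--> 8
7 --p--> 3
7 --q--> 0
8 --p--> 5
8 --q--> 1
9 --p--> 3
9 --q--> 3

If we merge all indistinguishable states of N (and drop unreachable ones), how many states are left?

Reachable states from the start: {0,1,3,4,5,6,8,9}. Unreachable: {2,7} — drop them.
Start with accepting vs non-accepting: {0,3,5,6,8,9} | {1,4}.
Refine {0,3,5,6,8,9} on symbol q: members go to different blocks, giving {0,5,6,9} and {3,8}.
On input p, block {0,5,6,9} splits into {5,6,9} and {0}.
The partition is now stable with 4 blocks: {5,6,9} | {1,4} | {3,8} | {0}.

4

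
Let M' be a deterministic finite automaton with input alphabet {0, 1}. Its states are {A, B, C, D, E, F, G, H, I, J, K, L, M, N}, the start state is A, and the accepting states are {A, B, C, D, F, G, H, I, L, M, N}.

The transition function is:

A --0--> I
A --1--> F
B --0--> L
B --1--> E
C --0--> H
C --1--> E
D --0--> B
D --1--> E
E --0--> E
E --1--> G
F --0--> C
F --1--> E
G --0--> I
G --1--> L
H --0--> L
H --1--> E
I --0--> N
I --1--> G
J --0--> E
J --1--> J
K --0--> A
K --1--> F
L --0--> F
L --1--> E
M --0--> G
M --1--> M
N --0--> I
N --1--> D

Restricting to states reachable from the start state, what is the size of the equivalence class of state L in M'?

6

States {J,K,M} cannot be reached from the start state, so discard them.
Start with accepting vs non-accepting: {A,B,C,D,F,G,H,I,L,N} | {E}.
On input 1, block {A,B,C,D,F,G,H,I,L,N} splits into {B,C,D,F,H,L} and {A,G,I,N}.
Refine {A,G,I,N} on symbol 1: members go to different blocks, giving {A,G,N} and {I}.
The partition is now stable with 4 blocks: {B,C,D,F,H,L} | {E} | {A,G,N} | {I}.
The equivalence class containing L is {B,C,D,F,H,L}, of size 6.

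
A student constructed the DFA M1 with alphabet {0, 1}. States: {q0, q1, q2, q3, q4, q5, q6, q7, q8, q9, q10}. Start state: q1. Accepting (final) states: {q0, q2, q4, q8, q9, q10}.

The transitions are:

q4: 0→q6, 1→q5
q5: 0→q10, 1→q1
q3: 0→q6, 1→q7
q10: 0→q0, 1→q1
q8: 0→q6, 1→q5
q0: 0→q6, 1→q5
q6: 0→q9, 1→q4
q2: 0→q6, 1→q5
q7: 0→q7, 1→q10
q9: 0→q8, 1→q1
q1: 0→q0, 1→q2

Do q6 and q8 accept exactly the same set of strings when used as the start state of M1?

First remove the unreachable states {q3,q7}; 9 states remain.
Start with accepting vs non-accepting: {q0,q2,q4,q8,q9,q10} | {q1,q5,q6}.
Split {q0,q2,q4,q8,q9,q10} by δ(·,0) → {q0,q2,q4,q8} and {q9,q10}.
On input 0, block {q1,q5,q6} splits into {q5,q6} and {q1}.
Split {q5,q6} by δ(·,1) → {q5} and {q6}.
No further refinement is possible. Final partition (5 blocks): {q0,q2,q4,q8} | {q5} | {q9,q10} | {q1} | {q6}.
q6 and q8 end up in different blocks, so they are distinguishable. For instance, the string 'ε' is accepted from only q8.

No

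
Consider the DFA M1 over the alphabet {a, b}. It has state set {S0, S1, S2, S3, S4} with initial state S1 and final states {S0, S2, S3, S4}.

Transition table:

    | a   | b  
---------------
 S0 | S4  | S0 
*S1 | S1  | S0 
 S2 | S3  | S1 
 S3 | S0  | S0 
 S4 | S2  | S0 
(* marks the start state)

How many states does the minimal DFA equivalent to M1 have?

5

Every state is reachable, so we keep all 5.
P0 = {S0,S2,S3,S4} | {S1}.
On input b, block {S0,S2,S3,S4} splits into {S0,S3,S4} and {S2}.
On input a, block {S0,S3,S4} splits into {S0,S3} and {S4}.
Refine {S0,S3} on symbol a: members go to different blocks, giving {S0} and {S3}.
No further refinement is possible. Final partition (5 blocks): {S0} | {S1} | {S2} | {S4} | {S3}.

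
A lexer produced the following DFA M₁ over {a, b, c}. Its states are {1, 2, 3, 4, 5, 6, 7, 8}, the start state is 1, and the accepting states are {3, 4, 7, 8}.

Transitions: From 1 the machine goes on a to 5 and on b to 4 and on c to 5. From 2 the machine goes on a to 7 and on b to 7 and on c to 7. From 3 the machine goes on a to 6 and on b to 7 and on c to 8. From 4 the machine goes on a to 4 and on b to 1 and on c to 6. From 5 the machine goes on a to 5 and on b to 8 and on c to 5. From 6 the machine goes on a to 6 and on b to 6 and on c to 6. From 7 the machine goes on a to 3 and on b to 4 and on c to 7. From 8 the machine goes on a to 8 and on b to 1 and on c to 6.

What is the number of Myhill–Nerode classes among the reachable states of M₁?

States {2,3,7} cannot be reached from the start state, so discard them.
Start with accepting vs non-accepting: {4,8} | {1,5,6}.
Refine {1,5,6} on symbol b: members go to different blocks, giving {1,5} and {6}.
Stable partition: {4,8} | {1,5} | {6} — 3 equivalence classes.

3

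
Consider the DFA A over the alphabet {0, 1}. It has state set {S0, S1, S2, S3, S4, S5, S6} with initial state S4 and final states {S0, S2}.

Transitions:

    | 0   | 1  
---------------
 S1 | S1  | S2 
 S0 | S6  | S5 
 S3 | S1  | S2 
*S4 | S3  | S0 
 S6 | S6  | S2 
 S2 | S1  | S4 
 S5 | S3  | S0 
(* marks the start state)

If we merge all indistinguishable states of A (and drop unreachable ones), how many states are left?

2

Initial partition by acceptance: {S0,S2} | {S1,S3,S4,S5,S6}.
Stable partition: {S0,S2} | {S1,S3,S4,S5,S6} — 2 equivalence classes.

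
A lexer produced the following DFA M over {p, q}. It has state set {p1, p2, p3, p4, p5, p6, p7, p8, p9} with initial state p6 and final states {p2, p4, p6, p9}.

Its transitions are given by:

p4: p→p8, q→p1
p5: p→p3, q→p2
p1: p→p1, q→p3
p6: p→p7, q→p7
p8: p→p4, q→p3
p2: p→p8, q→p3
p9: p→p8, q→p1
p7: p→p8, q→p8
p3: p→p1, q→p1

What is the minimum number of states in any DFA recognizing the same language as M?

5

States {p2,p5,p9} cannot be reached from the start state, so discard them.
Start with accepting vs non-accepting: {p4,p6} | {p1,p3,p7,p8}.
Refine {p1,p3,p7,p8} on symbol p: members go to different blocks, giving {p1,p3,p7} and {p8}.
Split {p4,p6} by δ(·,p) → {p4} and {p6}.
On input p, block {p1,p3,p7} splits into {p1,p3} and {p7}.
The partition is now stable with 5 blocks: {p4} | {p1,p3} | {p8} | {p6} | {p7}.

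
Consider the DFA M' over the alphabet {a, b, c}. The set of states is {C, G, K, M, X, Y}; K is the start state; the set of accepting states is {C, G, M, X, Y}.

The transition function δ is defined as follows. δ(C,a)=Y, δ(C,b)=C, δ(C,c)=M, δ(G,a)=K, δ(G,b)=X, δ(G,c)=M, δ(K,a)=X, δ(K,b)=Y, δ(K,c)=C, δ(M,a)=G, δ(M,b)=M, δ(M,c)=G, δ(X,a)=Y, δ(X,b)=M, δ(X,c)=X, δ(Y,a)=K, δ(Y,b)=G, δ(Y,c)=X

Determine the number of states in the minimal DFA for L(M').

6

All states are reachable from the start state.
Initial partition by acceptance: {C,G,M,X,Y} | {K}.
Refine {C,G,M,X,Y} on symbol a: members go to different blocks, giving {C,M,X} and {G,Y}.
Split {C,M,X} by δ(·,c) → {C,X} and {M}.
Refine {C,X} on symbol b: members go to different blocks, giving {X} and {C}.
On input b, block {G,Y} splits into {Y} and {G}.
The partition is now stable with 6 blocks: {X} | {K} | {Y} | {M} | {C} | {G}.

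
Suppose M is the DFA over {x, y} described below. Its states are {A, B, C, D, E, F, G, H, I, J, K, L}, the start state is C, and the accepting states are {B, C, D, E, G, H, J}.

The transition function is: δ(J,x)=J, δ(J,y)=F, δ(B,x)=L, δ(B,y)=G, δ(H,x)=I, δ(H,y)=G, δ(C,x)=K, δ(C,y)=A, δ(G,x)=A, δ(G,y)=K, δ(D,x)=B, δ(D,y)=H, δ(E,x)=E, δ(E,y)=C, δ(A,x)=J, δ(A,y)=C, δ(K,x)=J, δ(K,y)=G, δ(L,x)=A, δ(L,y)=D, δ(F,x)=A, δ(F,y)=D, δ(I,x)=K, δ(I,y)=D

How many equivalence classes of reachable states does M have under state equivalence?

6

States {E} cannot be reached from the start state, so discard them.
Start with accepting vs non-accepting: {B,C,D,G,H,J} | {A,F,I,K,L}.
Refine {B,C,D,G,H,J} on symbol x: members go to different blocks, giving {B,C,G,H} and {D,J}.
Split {B,C,G,H} by δ(·,y) → {B,H} and {C,G}.
On input x, block {A,F,I,K,L} splits into {F,I,L} and {A,K}.
Split {D,J} by δ(·,x) → {D} and {J}.
The partition is now stable with 6 blocks: {B,H} | {F,I,L} | {D} | {C,G} | {A,K} | {J}.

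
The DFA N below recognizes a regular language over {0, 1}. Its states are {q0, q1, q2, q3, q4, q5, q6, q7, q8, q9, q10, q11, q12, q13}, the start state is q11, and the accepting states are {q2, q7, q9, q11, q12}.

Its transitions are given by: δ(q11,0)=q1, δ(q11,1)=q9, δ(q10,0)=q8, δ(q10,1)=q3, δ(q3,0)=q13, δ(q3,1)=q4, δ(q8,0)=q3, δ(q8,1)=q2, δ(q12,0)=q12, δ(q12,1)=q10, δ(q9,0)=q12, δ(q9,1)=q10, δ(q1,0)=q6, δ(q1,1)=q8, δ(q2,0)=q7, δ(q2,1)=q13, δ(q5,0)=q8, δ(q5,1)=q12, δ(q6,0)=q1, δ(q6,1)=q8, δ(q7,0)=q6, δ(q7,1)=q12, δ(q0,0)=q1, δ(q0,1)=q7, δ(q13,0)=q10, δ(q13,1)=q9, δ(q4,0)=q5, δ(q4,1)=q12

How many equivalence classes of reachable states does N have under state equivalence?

10

States {q0} cannot be reached from the start state, so discard them.
P0 = {q2,q7,q9,q11,q12} | {q1,q3,q4,q5,q6,q8,q10,q13}.
On input 0, block {q2,q7,q9,q11,q12} splits into {q2,q9,q12} and {q7,q11}.
On input 0, block {q2,q9,q12} splits into {q9,q12} and {q2}.
Split {q1,q3,q4,q5,q6,q8,q10,q13} by δ(·,1) → {q1,q3,q6,q10} and {q4,q5,q13} and {q8}.
Refine {q1,q3,q6,q10} on symbol 0: members go to different blocks, giving {q1,q6} and {q3} and {q10}.
On input 0, block {q4,q5,q13} splits into {q4} and {q5} and {q13}.
Stable partition: {q9,q12} | {q1,q6} | {q7,q11} | {q2} | {q4} | {q8} | {q3} | {q10} | {q5} | {q13} — 10 equivalence classes.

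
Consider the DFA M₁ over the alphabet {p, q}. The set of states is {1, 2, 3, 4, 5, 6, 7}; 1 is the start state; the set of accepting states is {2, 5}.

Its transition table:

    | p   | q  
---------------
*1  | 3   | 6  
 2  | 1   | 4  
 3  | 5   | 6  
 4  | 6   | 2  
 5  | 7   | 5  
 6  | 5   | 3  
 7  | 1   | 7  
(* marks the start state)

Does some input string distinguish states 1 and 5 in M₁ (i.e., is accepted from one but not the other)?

Yes

First remove the unreachable states {2,4}; 5 states remain.
Start with accepting vs non-accepting: {5} | {1,3,6,7}.
Split {1,3,6,7} by δ(·,p) → {1,7} and {3,6}.
On input p, block {1,7} splits into {1} and {7}.
The partition is now stable with 4 blocks: {5} | {1} | {3,6} | {7}.
1 and 5 end up in different blocks, so they are distinguishable. For instance, the string 'ε' is accepted from only 5.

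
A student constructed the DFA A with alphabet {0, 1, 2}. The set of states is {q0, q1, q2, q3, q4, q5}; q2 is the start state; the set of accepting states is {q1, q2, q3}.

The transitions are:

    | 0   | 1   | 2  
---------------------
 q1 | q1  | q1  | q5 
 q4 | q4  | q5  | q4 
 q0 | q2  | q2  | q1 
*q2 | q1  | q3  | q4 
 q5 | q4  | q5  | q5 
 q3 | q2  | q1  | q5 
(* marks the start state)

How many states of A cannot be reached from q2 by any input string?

1

Starting at q2 and following transitions, the reachable set is {q1, q2, q3, q4, q5}. That leaves q0 unreachable — 1 in total.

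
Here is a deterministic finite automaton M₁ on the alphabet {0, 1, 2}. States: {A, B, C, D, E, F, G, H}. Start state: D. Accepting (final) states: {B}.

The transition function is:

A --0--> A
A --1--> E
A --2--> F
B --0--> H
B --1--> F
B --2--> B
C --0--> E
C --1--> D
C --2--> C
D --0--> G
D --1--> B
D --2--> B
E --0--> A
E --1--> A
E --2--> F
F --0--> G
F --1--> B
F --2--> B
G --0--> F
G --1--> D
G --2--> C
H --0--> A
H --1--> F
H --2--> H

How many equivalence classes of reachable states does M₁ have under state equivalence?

Initial partition by acceptance: {B} | {A,C,D,E,F,G,H}.
On input 1, block {A,C,D,E,F,G,H} splits into {A,C,E,G,H} and {D,F}.
Split {A,C,E,G,H} by δ(·,0) → {A,C,E,H} and {G}.
Refine {A,C,E,H} on symbol 1: members go to different blocks, giving {A,E} and {C,H}.
The partition is now stable with 5 blocks: {B} | {A,E} | {D,F} | {G} | {C,H}.

5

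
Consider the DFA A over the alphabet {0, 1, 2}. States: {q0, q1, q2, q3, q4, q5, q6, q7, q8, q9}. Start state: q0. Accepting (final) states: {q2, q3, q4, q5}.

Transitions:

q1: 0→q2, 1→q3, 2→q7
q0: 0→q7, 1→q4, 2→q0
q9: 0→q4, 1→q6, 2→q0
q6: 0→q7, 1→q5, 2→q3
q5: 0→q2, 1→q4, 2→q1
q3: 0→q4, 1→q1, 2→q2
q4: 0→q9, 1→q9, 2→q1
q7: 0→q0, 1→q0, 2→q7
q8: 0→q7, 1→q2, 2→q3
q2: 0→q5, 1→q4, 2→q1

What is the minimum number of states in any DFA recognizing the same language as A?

First remove the unreachable states {q8}; 9 states remain.
Start with accepting vs non-accepting: {q2,q3,q4,q5} | {q0,q1,q6,q7,q9}.
Split {q2,q3,q4,q5} by δ(·,0) → {q2,q3,q5} and {q4}.
Refine {q2,q3,q5} on symbol 0: members go to different blocks, giving {q2,q5} and {q3}.
Split {q0,q1,q6,q7,q9} by δ(·,0) → {q0,q6,q7} and {q1} and {q9}.
Split {q0,q6,q7} by δ(·,1) → {q0} and {q6} and {q7}.
Stable partition: {q2,q5} | {q0} | {q4} | {q3} | {q1} | {q9} | {q6} | {q7} — 8 equivalence classes.

8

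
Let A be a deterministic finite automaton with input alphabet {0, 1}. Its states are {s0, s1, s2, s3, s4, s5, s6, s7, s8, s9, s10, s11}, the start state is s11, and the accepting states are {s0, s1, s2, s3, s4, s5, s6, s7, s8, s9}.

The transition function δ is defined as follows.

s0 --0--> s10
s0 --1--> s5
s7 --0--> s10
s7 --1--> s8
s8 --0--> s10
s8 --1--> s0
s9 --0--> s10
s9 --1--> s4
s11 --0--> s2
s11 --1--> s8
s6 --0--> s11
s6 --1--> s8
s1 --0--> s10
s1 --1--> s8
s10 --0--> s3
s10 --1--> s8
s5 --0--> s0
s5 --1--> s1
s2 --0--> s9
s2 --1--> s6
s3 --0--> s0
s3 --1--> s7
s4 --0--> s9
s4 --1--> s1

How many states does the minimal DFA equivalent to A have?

5

Every state is reachable, so we keep all 12.
Initial partition by acceptance: {s0,s1,s2,s3,s4,s5,s6,s7,s8,s9} | {s10,s11}.
Refine {s0,s1,s2,s3,s4,s5,s6,s7,s8,s9} on symbol 0: members go to different blocks, giving {s0,s1,s6,s7,s8,s9} and {s2,s3,s4,s5}.
Split {s0,s1,s6,s7,s8,s9} by δ(·,1) → {s1,s6,s7,s8} and {s0,s9}.
Split {s1,s6,s7,s8} by δ(·,1) → {s1,s6,s7} and {s8}.
The partition is now stable with 5 blocks: {s1,s6,s7} | {s10,s11} | {s2,s3,s4,s5} | {s0,s9} | {s8}.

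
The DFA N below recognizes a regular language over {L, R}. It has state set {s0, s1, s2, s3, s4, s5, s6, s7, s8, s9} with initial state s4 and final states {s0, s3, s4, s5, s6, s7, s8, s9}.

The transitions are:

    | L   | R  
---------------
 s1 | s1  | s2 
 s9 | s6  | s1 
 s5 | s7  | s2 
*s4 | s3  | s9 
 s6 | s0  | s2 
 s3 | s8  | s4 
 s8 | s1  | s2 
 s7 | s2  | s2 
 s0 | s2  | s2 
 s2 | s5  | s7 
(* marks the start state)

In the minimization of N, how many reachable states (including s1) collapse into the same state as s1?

All states are reachable from the start state.
Initial partition by acceptance: {s0,s3,s4,s5,s6,s7,s8,s9} | {s1,s2}.
Split {s0,s3,s4,s5,s6,s7,s8,s9} by δ(·,L) → {s3,s4,s5,s6,s9} and {s0,s7,s8}.
Split {s3,s4,s5,s6,s9} by δ(·,L) → {s3,s5,s6} and {s4,s9}.
On input R, block {s3,s5,s6} splits into {s5,s6} and {s3}.
On input L, block {s1,s2} splits into {s1} and {s2}.
Refine {s0,s7,s8} on symbol L: members go to different blocks, giving {s0,s7} and {s8}.
On input L, block {s4,s9} splits into {s4} and {s9}.
Stable partition: {s5,s6} | {s1} | {s0,s7} | {s4} | {s3} | {s2} | {s8} | {s9} — 8 equivalence classes.
The equivalence class containing s1 is {s1}, of size 1.

1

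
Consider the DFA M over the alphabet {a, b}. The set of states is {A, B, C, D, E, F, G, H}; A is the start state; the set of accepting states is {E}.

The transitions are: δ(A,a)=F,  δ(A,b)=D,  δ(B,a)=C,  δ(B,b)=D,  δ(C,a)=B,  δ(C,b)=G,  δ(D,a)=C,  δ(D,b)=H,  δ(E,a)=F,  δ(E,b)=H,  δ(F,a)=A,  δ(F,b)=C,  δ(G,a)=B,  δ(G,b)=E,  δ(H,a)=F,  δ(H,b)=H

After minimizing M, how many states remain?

8

Every state is reachable, so we keep all 8.
P0 = {E} | {A,B,C,D,F,G,H}.
Split {A,B,C,D,F,G,H} by δ(·,b) → {A,B,C,D,F,H} and {G}.
Refine {A,B,C,D,F,H} on symbol b: members go to different blocks, giving {A,B,D,F,H} and {C}.
Split {A,B,D,F,H} by δ(·,a) → {A,F,H} and {B,D}.
Split {A,F,H} by δ(·,b) → {A} and {F} and {H}.
Split {B,D} by δ(·,b) → {B} and {D}.
The partition is now stable with 8 blocks: {E} | {A} | {G} | {C} | {B} | {F} | {H} | {D}.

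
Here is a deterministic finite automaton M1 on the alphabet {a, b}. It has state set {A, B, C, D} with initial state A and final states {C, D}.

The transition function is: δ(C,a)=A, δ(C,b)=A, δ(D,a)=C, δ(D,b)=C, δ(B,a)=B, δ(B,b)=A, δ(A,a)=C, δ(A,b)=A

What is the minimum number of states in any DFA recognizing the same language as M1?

First remove the unreachable states {B,D}; 2 states remain.
Start with accepting vs non-accepting: {C} | {A}.
The partition is now stable with 2 blocks: {C} | {A}.

2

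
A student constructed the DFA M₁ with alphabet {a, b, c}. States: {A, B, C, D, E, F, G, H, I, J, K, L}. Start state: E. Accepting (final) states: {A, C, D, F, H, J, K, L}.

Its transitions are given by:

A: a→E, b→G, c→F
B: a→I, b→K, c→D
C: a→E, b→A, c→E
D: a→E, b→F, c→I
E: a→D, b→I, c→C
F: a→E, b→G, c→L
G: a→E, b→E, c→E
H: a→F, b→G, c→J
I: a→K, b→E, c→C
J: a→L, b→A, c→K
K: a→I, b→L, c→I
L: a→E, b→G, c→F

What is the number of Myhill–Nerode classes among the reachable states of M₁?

4

First remove the unreachable states {B,H,J}; 9 states remain.
Initial partition by acceptance: {A,C,D,F,K,L} | {E,G,I}.
On input b, block {A,C,D,F,K,L} splits into {A,F,L} and {C,D,K}.
On input a, block {E,G,I} splits into {E,I} and {G}.
The partition is now stable with 4 blocks: {A,F,L} | {E,I} | {C,D,K} | {G}.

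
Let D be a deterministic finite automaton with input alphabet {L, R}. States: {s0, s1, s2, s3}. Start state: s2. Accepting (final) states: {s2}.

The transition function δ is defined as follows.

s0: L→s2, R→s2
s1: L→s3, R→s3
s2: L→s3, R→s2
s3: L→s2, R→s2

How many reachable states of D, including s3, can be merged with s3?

1

First remove the unreachable states {s0,s1}; 2 states remain.
P0 = {s2} | {s3}.
Stable partition: {s2} | {s3} — 2 equivalence classes.
State s3 belongs to the block {s3}, which has 1 states.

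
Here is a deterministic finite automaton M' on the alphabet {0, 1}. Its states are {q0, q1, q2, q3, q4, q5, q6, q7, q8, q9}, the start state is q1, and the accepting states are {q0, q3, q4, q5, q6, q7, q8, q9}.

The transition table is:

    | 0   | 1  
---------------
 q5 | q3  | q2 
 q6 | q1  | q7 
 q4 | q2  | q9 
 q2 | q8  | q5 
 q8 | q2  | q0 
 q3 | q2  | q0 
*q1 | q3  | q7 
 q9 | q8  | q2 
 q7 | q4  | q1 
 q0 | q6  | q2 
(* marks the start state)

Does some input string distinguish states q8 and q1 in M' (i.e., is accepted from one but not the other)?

Yes

All states are reachable from the start state.
Start with accepting vs non-accepting: {q0,q3,q4,q5,q6,q7,q8,q9} | {q1,q2}.
On input 0, block {q0,q3,q4,q5,q6,q7,q8,q9} splits into {q0,q5,q7,q9} and {q3,q4,q6,q8}.
Stable partition: {q0,q5,q7,q9} | {q1,q2} | {q3,q4,q6,q8} — 3 equivalence classes.
q8 and q1 end up in different blocks, so they are distinguishable. For instance, the string 'ε' is accepted from only q8.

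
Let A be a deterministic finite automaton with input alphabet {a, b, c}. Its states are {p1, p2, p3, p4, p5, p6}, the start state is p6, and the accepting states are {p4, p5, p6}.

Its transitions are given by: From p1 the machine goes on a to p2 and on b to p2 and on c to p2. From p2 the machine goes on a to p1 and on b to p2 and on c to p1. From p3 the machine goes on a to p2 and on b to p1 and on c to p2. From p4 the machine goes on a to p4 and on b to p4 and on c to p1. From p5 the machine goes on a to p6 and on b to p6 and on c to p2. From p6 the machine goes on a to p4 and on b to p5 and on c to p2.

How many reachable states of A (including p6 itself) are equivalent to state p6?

3

Reachable states from the start: {p1,p2,p4,p5,p6}. Unreachable: {p3} — drop them.
Initial partition by acceptance: {p4,p5,p6} | {p1,p2}.
No further refinement is possible. Final partition (2 blocks): {p4,p5,p6} | {p1,p2}.
The equivalence class containing p6 is {p4,p5,p6}, of size 3.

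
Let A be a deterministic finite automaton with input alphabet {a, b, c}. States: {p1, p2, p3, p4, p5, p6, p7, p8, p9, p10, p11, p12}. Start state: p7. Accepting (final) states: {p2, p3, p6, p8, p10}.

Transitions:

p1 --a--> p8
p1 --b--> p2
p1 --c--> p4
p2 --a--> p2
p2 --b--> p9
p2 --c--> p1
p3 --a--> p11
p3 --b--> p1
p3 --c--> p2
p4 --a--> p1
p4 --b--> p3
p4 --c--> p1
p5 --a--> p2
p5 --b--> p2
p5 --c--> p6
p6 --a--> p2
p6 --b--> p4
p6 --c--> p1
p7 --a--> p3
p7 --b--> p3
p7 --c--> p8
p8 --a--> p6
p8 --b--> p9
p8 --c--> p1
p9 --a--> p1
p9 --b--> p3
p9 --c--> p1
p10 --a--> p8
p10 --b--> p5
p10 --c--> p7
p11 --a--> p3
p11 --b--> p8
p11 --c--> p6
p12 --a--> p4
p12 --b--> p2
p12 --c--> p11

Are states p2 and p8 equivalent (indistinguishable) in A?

Reachable states from the start: {p1,p2,p3,p4,p6,p7,p8,p9,p11}. Unreachable: {p5,p10,p12} — drop them.
Initial partition by acceptance: {p2,p3,p6,p8} | {p1,p4,p7,p9,p11}.
On input a, block {p2,p3,p6,p8} splits into {p2,p6,p8} and {p3}.
On input a, block {p1,p4,p7,p9,p11} splits into {p4,p9} and {p7,p11} and {p1}.
On input b, block {p7,p11} splits into {p7} and {p11}.
No further refinement is possible. Final partition (6 blocks): {p2,p6,p8} | {p4,p9} | {p3} | {p7} | {p1} | {p11}.
p2 and p8 lie in the same block of the stable partition, so they are equivalent — no string distinguishes them.

Yes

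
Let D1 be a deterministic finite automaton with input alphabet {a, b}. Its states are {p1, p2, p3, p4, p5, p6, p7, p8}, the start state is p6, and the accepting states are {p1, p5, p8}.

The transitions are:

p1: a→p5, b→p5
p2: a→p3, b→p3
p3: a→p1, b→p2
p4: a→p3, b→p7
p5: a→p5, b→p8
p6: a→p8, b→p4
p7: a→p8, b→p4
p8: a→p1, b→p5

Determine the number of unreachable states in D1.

0

Every one of the 8 states is reachable from p6.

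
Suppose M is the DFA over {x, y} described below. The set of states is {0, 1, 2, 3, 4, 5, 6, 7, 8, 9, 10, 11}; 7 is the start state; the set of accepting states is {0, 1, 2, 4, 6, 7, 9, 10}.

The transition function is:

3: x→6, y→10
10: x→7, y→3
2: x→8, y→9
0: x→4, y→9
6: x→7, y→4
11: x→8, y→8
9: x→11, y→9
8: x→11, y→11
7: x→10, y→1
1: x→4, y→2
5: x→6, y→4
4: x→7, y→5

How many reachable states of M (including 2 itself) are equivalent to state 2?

First remove the unreachable states {0}; 11 states remain.
Initial partition by acceptance: {1,2,4,6,7,9,10} | {3,5,8,11}.
Refine {1,2,4,6,7,9,10} on symbol x: members go to different blocks, giving {1,4,6,7,10} and {2,9}.
Split {1,4,6,7,10} by δ(·,y) → {4,10} and {6,7} and {1}.
Split {3,5,8,11} by δ(·,x) → {3,5} and {8,11}.
Split {6,7} by δ(·,x) → {6} and {7}.
No further refinement is possible. Final partition (7 blocks): {4,10} | {3,5} | {2,9} | {6} | {1} | {8,11} | {7}.
State 2 belongs to the block {2,9}, which has 2 states.

2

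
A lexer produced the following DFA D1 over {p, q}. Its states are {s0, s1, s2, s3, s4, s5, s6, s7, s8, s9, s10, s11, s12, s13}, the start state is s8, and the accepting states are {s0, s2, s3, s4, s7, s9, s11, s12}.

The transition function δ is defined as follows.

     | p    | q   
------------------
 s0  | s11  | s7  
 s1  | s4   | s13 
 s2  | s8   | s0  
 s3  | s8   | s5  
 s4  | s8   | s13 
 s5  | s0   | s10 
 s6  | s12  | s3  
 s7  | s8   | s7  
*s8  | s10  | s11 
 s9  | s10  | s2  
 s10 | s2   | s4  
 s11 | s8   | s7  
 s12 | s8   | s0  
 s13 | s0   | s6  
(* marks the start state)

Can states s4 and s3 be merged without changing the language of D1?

Yes

States {s1,s9} cannot be reached from the start state, so discard them.
Start with accepting vs non-accepting: {s0,s2,s3,s4,s7,s11,s12} | {s5,s6,s8,s10,s13}.
Split {s0,s2,s3,s4,s7,s11,s12} by δ(·,p) → {s2,s3,s4,s7,s11,s12} and {s0}.
On input q, block {s2,s3,s4,s7,s11,s12} splits into {s2,s12} and {s3,s4} and {s7,s11}.
On input p, block {s5,s6,s8,s10,s13} splits into {s5,s13} and {s6,s10} and {s8}.
Stable partition: {s2,s12} | {s5,s13} | {s0} | {s3,s4} | {s7,s11} | {s6,s10} | {s8} — 7 equivalence classes.
s4 and s3 lie in the same block of the stable partition, so they are equivalent — no string distinguishes them.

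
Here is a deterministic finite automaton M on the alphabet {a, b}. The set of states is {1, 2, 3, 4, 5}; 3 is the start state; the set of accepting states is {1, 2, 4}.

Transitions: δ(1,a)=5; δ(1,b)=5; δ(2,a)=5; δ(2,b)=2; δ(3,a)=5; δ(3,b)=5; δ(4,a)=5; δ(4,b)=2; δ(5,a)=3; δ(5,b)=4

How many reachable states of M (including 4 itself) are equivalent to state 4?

States {1} cannot be reached from the start state, so discard them.
Initial partition by acceptance: {2,4} | {3,5}.
Split {3,5} by δ(·,b) → {3} and {5}.
No further refinement is possible. Final partition (3 blocks): {2,4} | {3} | {5}.
State 4 belongs to the block {2,4}, which has 2 states.

2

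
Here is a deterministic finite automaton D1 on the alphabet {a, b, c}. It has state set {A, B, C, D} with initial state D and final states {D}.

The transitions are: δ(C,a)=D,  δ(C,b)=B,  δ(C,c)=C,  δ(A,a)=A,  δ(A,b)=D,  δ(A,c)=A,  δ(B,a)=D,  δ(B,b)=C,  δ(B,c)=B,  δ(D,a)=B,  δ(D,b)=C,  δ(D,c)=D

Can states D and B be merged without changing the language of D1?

No

First remove the unreachable states {A}; 3 states remain.
P0 = {D} | {B,C}.
Stable partition: {D} | {B,C} — 2 equivalence classes.
D and B end up in different blocks, so they are distinguishable. For instance, the string 'ε' is accepted from only D.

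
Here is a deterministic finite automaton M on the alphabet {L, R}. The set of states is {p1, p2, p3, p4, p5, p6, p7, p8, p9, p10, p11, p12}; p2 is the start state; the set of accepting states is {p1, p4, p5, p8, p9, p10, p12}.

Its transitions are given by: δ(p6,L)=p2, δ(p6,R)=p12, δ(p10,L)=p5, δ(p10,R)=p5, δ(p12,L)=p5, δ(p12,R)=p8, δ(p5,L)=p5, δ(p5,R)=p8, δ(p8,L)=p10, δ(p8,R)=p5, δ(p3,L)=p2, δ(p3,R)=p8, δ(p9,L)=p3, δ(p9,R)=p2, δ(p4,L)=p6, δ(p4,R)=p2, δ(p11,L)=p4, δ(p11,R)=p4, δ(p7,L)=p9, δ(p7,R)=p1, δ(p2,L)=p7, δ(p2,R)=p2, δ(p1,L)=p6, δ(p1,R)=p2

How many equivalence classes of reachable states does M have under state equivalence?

5

First remove the unreachable states {p4,p11}; 10 states remain.
P0 = {p1,p5,p8,p9,p10,p12} | {p2,p3,p6,p7}.
Refine {p1,p5,p8,p9,p10,p12} on symbol L: members go to different blocks, giving {p5,p8,p10,p12} and {p1,p9}.
On input L, block {p2,p3,p6,p7} splits into {p2,p3,p6} and {p7}.
On input L, block {p2,p3,p6} splits into {p3,p6} and {p2}.
No further refinement is possible. Final partition (5 blocks): {p5,p8,p10,p12} | {p3,p6} | {p1,p9} | {p7} | {p2}.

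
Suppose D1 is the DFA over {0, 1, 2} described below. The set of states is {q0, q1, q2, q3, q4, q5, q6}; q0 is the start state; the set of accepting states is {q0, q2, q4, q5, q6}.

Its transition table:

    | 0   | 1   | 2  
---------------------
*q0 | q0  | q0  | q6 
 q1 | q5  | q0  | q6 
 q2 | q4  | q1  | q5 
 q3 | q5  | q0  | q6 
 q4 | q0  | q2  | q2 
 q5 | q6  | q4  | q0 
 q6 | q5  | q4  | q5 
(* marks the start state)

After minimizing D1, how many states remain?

6

Reachable states from the start: {q0,q1,q2,q4,q5,q6}. Unreachable: {q3} — drop them.
Initial partition by acceptance: {q0,q2,q4,q5,q6} | {q1}.
Split {q0,q2,q4,q5,q6} by δ(·,1) → {q0,q4,q5,q6} and {q2}.
Split {q0,q4,q5,q6} by δ(·,1) → {q0,q5,q6} and {q4}.
Refine {q0,q5,q6} on symbol 1: members go to different blocks, giving {q5,q6} and {q0}.
Refine {q5,q6} on symbol 2: members go to different blocks, giving {q5} and {q6}.
Stable partition: {q5} | {q1} | {q2} | {q4} | {q0} | {q6} — 6 equivalence classes.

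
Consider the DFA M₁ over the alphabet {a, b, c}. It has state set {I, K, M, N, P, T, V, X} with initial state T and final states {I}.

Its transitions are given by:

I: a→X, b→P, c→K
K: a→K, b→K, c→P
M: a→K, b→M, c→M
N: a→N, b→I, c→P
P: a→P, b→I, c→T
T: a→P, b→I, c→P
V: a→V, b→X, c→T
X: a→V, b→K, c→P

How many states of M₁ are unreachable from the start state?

2

Starting at T and following transitions, the reachable set is {I, K, P, T, V, X}. That leaves M, N unreachable — 2 in total.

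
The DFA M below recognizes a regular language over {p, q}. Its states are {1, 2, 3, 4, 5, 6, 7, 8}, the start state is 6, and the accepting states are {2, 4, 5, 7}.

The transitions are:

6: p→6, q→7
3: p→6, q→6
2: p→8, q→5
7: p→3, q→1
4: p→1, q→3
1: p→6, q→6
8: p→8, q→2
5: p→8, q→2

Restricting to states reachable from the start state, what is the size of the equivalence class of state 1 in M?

Reachable states from the start: {1,3,6,7}. Unreachable: {2,4,5,8} — drop them.
Initial partition by acceptance: {7} | {1,3,6}.
Split {1,3,6} by δ(·,q) → {1,3} and {6}.
No further refinement is possible. Final partition (3 blocks): {7} | {1,3} | {6}.
State 1 belongs to the block {1,3}, which has 2 states.

2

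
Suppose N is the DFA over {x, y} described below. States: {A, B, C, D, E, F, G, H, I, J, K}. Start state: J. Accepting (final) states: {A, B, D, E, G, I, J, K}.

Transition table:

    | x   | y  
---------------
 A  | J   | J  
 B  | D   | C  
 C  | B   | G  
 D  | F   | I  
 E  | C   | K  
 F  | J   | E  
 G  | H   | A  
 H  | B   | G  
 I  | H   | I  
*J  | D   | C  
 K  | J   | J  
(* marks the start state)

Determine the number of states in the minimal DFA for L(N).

5

All states are reachable from the start state.
Start with accepting vs non-accepting: {A,B,D,E,G,I,J,K} | {C,F,H}.
Refine {A,B,D,E,G,I,J,K} on symbol x: members go to different blocks, giving {A,B,J,K} and {D,E,G,I}.
Split {A,B,J,K} by δ(·,x) → {A,K} and {B,J}.
Split {D,E,G,I} by δ(·,y) → {D,I} and {E,G}.
No further refinement is possible. Final partition (5 blocks): {A,K} | {C,F,H} | {D,I} | {B,J} | {E,G}.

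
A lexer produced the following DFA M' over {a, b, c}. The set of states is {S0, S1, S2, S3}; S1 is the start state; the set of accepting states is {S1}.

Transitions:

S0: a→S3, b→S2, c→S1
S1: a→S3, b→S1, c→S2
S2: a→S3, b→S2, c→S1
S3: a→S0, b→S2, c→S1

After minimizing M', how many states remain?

Initial partition by acceptance: {S1} | {S0,S2,S3}.
Stable partition: {S1} | {S0,S2,S3} — 2 equivalence classes.

2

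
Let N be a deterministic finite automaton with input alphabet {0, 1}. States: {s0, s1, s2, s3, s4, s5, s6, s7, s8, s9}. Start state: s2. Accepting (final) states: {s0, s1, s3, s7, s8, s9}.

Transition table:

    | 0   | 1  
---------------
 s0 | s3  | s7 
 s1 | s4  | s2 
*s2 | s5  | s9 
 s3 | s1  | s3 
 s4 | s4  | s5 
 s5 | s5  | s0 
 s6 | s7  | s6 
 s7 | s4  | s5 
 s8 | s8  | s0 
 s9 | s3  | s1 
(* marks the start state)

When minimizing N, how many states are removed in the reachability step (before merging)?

2

No path from s2 leads to s6, s8; the other 8 states are all reachable.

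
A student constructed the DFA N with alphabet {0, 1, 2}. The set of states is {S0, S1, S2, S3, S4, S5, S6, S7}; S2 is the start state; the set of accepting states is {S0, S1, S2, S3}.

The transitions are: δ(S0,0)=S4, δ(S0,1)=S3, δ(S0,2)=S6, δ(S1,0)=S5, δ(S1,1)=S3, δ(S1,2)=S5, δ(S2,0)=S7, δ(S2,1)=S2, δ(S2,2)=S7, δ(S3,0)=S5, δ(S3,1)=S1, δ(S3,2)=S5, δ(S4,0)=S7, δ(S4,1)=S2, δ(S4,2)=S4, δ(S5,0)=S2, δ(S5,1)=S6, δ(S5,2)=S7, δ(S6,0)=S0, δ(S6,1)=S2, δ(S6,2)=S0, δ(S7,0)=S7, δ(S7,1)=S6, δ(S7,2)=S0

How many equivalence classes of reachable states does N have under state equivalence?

P0 = {S0,S1,S2,S3} | {S4,S5,S6,S7}.
Split {S4,S5,S6,S7} by δ(·,0) → {S4,S7} and {S5,S6}.
Split {S0,S1,S2,S3} by δ(·,0) → {S0,S2} and {S1,S3}.
Split {S0,S2} by δ(·,1) → {S0} and {S2}.
Split {S4,S7} by δ(·,1) → {S4} and {S7}.
Split {S5,S6} by δ(·,0) → {S5} and {S6}.
The partition is now stable with 7 blocks: {S0} | {S4} | {S5} | {S1,S3} | {S2} | {S7} | {S6}.

7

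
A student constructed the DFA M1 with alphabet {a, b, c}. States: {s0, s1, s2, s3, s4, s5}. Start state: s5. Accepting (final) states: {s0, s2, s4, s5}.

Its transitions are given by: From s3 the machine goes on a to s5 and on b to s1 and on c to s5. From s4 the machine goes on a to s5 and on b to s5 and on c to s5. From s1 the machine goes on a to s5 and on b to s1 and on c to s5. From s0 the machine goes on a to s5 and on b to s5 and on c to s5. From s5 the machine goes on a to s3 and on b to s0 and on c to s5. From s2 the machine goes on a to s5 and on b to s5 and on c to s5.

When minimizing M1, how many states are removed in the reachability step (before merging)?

Starting at s5 and following transitions, the reachable set is {s0, s1, s3, s5}. That leaves s2, s4 unreachable — 2 in total.

2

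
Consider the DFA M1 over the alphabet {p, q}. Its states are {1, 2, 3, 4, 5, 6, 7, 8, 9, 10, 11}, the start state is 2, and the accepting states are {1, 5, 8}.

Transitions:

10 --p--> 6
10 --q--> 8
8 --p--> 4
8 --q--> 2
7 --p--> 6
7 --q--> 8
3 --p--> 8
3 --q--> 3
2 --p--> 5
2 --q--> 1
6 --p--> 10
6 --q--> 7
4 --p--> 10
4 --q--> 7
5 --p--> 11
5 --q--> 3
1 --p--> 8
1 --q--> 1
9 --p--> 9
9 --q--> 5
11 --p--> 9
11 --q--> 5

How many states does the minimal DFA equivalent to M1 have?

P0 = {1,5,8} | {2,3,4,6,7,9,10,11}.
On input p, block {1,5,8} splits into {5,8} and {1}.
Refine {2,3,4,6,7,9,10,11} on symbol p: members go to different blocks, giving {4,6,7,9,10,11} and {2,3}.
Refine {4,6,7,9,10,11} on symbol q: members go to different blocks, giving {7,9,10,11} and {4,6}.
On input p, block {5,8} splits into {5} and {8}.
Refine {7,9,10,11} on symbol p: members go to different blocks, giving {7,10} and {9,11}.
Split {2,3} by δ(·,p) → {2} and {3}.
The partition is now stable with 8 blocks: {5} | {7,10} | {1} | {2} | {4,6} | {8} | {9,11} | {3}.

8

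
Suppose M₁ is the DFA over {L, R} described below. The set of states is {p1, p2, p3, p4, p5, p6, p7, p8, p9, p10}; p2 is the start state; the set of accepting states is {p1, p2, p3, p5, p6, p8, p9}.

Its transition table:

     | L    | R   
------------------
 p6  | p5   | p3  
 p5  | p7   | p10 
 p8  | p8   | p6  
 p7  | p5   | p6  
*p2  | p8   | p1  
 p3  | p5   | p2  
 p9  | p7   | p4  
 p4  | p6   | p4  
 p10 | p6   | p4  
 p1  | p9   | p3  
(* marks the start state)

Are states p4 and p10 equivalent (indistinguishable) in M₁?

Every state is reachable, so we keep all 10.
Initial partition by acceptance: {p1,p2,p3,p5,p6,p8,p9} | {p4,p7,p10}.
Split {p1,p2,p3,p5,p6,p8,p9} by δ(·,L) → {p1,p2,p3,p6,p8} and {p5,p9}.
Split {p1,p2,p3,p6,p8} by δ(·,L) → {p1,p3,p6} and {p2,p8}.
Split {p1,p3,p6} by δ(·,R) → {p1,p6} and {p3}.
Split {p4,p7,p10} by δ(·,L) → {p4,p10} and {p7}.
No further refinement is possible. Final partition (6 blocks): {p1,p6} | {p4,p10} | {p5,p9} | {p2,p8} | {p3} | {p7}.
p4 and p10 lie in the same block of the stable partition, so they are equivalent — no string distinguishes them.

Yes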